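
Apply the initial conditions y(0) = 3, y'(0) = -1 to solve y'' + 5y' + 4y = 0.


Characteristic roots of r² + 5r + 4 = 0 are -4, -1.
General solution y = c₁ e^(-4x) + c₂ e^(-x).
Apply y(0) = 3: c₁ + c₂ = 3. Apply y'(0) = -1: -4 c₁ - 1 c₂ = -1.
Solve: c₁ = -2/3, c₂ = 11/3.
Particular solution: y = -(2/3)e^(-4x) + (11/3)e^(-x).


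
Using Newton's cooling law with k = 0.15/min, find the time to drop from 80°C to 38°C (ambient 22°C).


From T(t) = T_a + (T₀ - T_a)e^(-kt), set T(t) = 38:
(38 - 22) / (80 - 22) = e^(-0.15t), so t = -ln(0.276)/0.15 ≈ 8.6 minutes.


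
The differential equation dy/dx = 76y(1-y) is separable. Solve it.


Separate: dy/[y(1-y)] = 76 dx.
Partial fractions: 1/[y(1-y)] = 1/y + 1/(1-y).
Integrate: ln|y/(1-y)| = 76x + C₀.
Solve for y: y = 1/(1 + Ce^(-76x)).


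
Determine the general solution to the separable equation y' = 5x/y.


Separate variables: y dy = 5x dx.
Integrate both sides: y²/2 = (5/2)x^2 + C₀.
Multiply by 2: y² = 5x^2 + C.


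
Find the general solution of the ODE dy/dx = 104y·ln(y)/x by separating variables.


Separate: dy/[y ln(y)] = 104 dx/x.
Substitute u = ln(y): du/u = 104 dx/x.
Integrate: ln|ln(y)| = 104ln|x| + C₀, hence ln(y) = C·x^104.


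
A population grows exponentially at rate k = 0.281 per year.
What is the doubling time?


Exponential growth: P(t) = P₀ e^(0.281t). Set P(t)/P₀ = 2: e^(0.281t) = 2.
Solve: t = ln(2)/0.281 ≈ 2.47 years.


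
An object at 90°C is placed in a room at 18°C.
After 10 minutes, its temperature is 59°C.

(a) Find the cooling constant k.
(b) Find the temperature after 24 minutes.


Newton's law: T(t) = T_a + (T₀ - T_a)e^(-kt).
(a) Use T(10) = 59: (59 - 18)/(90 - 18) = e^(-k·10), so k = -ln(0.569)/10 ≈ 0.0563.
(b) Apply k to t = 24: T(24) = 18 + (72)e^(-1.351) ≈ 36.6°C.


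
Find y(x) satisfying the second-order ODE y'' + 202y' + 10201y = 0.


Characteristic equation: r² + 202r + 10201 = 0, i.e. (r + 101)² = 0.
Repeated root r = -101; include an x factor for the second linearly independent solution.
General solution: y = (C₁ + C₂x)e^(-101x).


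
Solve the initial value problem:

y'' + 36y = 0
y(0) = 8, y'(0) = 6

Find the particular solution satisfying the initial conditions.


Characteristic roots of r² + 36 = 0 are ±6i, so y = C₁cos(6x) + C₂sin(6x).
Apply y(0) = 8: C₁ = 8. Differentiate and apply y'(0) = 6: 6·C₂ = 6, so C₂ = 1.
Particular solution: y = 8cos(6x) + sin(6x).


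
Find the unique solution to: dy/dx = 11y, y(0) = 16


General solution of y' = 11y is y = Ce^(11x).
Apply y(0) = 16: C = 16.
Particular solution: y = 16e^(11x).


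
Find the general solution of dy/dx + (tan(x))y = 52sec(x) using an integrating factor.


P(x) = tan(x) ⇒ μ = e^(∫tan(x)dx) = sec(x).
(sec(x) y)' = 52sec²(x) ⇒ sec(x) y = 52tan(x) + C.
Multiply by cos(x): y = 52sin(x) + C·cos(x).


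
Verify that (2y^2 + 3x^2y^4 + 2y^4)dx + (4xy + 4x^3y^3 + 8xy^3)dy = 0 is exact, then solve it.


Check exactness: ∂M/∂y = 4y + 12x^2y^3 + 8y^3 and ∂N/∂x = 4y + 12x^2y^3 + 8y^3; equal, so the equation is exact.
Integrate M with respect to x (treating y as constant): ∫M dx = 2xy^2 + x^3y^4 + 2xy^4 + h(y).
Differentiate w.r.t. y and set equal to N: all terms match, so h'(y) = 0 and h is a constant absorbed into C.
General solution: 2xy^2 + x^3y^4 + 2xy^4 = C.


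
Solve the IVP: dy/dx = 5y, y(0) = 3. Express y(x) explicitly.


General solution of y' = 5y is y = Ce^(5x).
Apply y(0) = 3: C = 3.
Particular solution: y = 3e^(5x).


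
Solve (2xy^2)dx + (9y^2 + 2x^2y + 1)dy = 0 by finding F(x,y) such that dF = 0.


Check exactness: ∂M/∂y = 4xy and ∂N/∂x = 4xy; equal, so the equation is exact.
Integrate M with respect to x (treating y as constant): ∫M dx = x^2y^2 + h(y).
Differentiate w.r.t. y and set equal to N: the x-dependent terms already match, leaving h'(y) = 9y^2 + 1. Integrate: h(y) = 3y^3 + y.
So F(x,y) = 3y^3 + x^2y^2 + y.
General solution: 3y^3 + x^2y^2 + y = C.


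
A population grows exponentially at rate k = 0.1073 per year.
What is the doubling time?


Exponential growth: P(t) = P₀ e^(0.1073t). Set P(t)/P₀ = 2: e^(0.1073t) = 2.
Solve: t = ln(2)/0.1073 ≈ 6.46 years.


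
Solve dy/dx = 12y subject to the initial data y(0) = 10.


General solution of y' = 12y is y = Ce^(12x).
Apply y(0) = 10: C = 10.
Particular solution: y = 10e^(12x).


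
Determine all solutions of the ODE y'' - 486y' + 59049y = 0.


Characteristic equation: r² - 486r + 59049 = 0, i.e. (r - 243)² = 0.
Repeated root r = 243; include an x factor for the second linearly independent solution.
General solution: y = (C₁ + C₂x)e^(243x).


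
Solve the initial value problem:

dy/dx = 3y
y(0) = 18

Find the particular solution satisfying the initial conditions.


General solution of y' = 3y is y = Ce^(3x).
Apply y(0) = 18: C = 18.
Particular solution: y = 18e^(3x).


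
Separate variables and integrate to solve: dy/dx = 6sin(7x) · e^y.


Separate: e^(-y) dy = 6sin(7x) dx.
Integrate: -e^(-y) = -(6/7)cos(7x) + C₀.
Rearrange: e^(-y) = (6/7)cos(7x) + C.


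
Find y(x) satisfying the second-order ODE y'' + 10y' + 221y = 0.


Characteristic equation: r² + 10r + 221 = 0.
Discriminant is negative; roots r = -5 ± 14i (complex conjugate pair).
General solution uses e^(α x)(C₁ cos(β x) + C₂ sin(β x)): y = e^(-5x)(C₁cos(14x) + C₂sin(14x)).


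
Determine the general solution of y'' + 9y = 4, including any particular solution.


Homogeneous part: r² + 9 = 0 ⇒ r = ±3i, so y_h = C₁cos(3x) + C₂sin(3x).
Try constant y_p = A; plug in: 9A = 4 ⇒ A = 4/9.
General solution: y = C₁cos(3x) + C₂sin(3x) + 4/9.


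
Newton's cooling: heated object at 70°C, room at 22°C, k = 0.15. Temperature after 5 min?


Newton's law: dT/dt = -k(T - T_a) has solution T(t) = T_a + (T₀ - T_a)e^(-kt).
Plug in T_a = 22, T₀ = 70, k = 0.15, t = 5: T(5) = 22 + (48)e^(-0.75) ≈ 44.7°C.


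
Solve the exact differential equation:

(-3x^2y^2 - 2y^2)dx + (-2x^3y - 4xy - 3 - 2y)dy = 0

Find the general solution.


Check exactness: ∂M/∂y = -6x^2y - 4y and ∂N/∂x = -6x^2y - 4y; equal, so the equation is exact.
Integrate M with respect to x (treating y as constant): ∫M dx = -x^3y^2 - 2xy^2 + h(y).
Differentiate w.r.t. y and set equal to N: the x-dependent terms already match, leaving h'(y) = -3 - 2y. Integrate: h(y) = -3y - y^2.
So F(x,y) = -x^3y^2 - 2xy^2 - 3y - y^2.
General solution: -x^3y^2 - 2xy^2 - 3y - y^2 = C.


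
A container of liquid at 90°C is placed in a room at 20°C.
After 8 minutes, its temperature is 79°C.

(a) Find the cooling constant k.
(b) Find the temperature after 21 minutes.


Newton's law: T(t) = T_a + (T₀ - T_a)e^(-kt).
(a) Use T(8) = 79: (79 - 20)/(90 - 20) = e^(-k·8), so k = -ln(0.843)/8 ≈ 0.0214.
(b) Apply k to t = 21: T(21) = 20 + (70)e^(-0.449) ≈ 64.7°C.


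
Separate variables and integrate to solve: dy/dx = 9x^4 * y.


Separate variables: dy/y = 9x^4 dx.
Integrate: ln|y| = (9/5)x^5 + C₀.
Exponentiate: y = Ce^((9/5)x^5).


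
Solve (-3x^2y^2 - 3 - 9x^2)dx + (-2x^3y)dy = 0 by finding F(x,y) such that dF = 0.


Check exactness: ∂M/∂y = -6x^2y and ∂N/∂x = -6x^2y; equal, so the equation is exact.
Integrate M with respect to x (treating y as constant): ∫M dx = -x^3y^2 - 3x - 3x^3 + h(y).
Differentiate w.r.t. y and set equal to N: all terms match, so h'(y) = 0 and h is a constant absorbed into C.
General solution: -x^3y^2 - 3x - 3x^3 = C.


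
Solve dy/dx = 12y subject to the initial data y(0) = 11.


General solution of y' = 12y is y = Ce^(12x).
Apply y(0) = 11: C = 11.
Particular solution: y = 11e^(12x).


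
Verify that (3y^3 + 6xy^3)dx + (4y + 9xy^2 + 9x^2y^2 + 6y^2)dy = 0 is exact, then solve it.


Check exactness: ∂M/∂y = 9y^2 + 18xy^2 and ∂N/∂x = 9y^2 + 18xy^2; equal, so the equation is exact.
Integrate M with respect to x (treating y as constant): ∫M dx = 3xy^3 + 3x^2y^3 + h(y).
Differentiate w.r.t. y and set equal to N: the x-dependent terms already match, leaving h'(y) = 4y + 6y^2. Integrate: h(y) = 2y^2 + 2y^3.
So F(x,y) = 2y^2 + 3xy^3 + 3x^2y^3 + 2y^3.
General solution: 2y^2 + 3xy^3 + 3x^2y^3 + 2y^3 = C.


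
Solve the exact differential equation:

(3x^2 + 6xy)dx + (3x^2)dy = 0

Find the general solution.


Check exactness: ∂M/∂y = 6x and ∂N/∂x = 6x; equal, so the equation is exact.
Integrate M with respect to x (treating y as constant): ∫M dx = x^3 + 3x^2y + h(y).
Differentiate w.r.t. y and set equal to N: all terms match, so h'(y) = 0 and h is a constant absorbed into C.
General solution: x^3 + 3x^2y = C.


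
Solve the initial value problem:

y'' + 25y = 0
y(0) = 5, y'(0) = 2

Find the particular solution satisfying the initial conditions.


Characteristic roots of r² + 25 = 0 are ±5i, so y = C₁cos(5x) + C₂sin(5x).
Apply y(0) = 5: C₁ = 5. Differentiate and apply y'(0) = 2: 5·C₂ = 2, so C₂ = 2/5.
Particular solution: y = 5cos(5x) + (2/5)sin(5x).


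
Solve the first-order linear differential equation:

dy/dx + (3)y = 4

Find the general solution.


P(x) = 3, Q(x) = 4; integrating factor μ = e^(3x).
(μ y)' = 4e^(3x) ⇒ μ y = (4/3)e^(3x) + C.
Divide by μ: y = 4/3 + Ce^(-3x).


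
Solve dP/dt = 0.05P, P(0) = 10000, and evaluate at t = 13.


The ODE dP/dt = 0.05P has solution P(t) = P(0)e^(0.05t).
Substitute P(0) = 10000 and t = 13: P(13) = 10000 e^(0.65) ≈ 19155.


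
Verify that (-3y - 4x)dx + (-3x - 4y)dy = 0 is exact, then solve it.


Check exactness: ∂M/∂y = -3 and ∂N/∂x = -3; equal, so the equation is exact.
Integrate M with respect to x (treating y as constant): ∫M dx = -3xy - 2x^2 + h(y).
Differentiate w.r.t. y and set equal to N: the x-dependent terms already match, leaving h'(y) = -4y. Integrate: h(y) = -2y^2.
So F(x,y) = -3xy - 2y^2 - 2x^2.
General solution: -3xy - 2y^2 - 2x^2 = C.


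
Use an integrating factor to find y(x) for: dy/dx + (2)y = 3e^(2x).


P(x) = 2 ⇒ μ = e^(2x).
(μ y)' = 3e^(4x) ⇒ μ y = (3/4)e^(4x) + C.
Divide by μ: y = (3/4)e^(2x) + Ce^(-2x).


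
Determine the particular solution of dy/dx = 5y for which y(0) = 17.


General solution of y' = 5y is y = Ce^(5x).
Apply y(0) = 17: C = 17.
Particular solution: y = 17e^(5x).


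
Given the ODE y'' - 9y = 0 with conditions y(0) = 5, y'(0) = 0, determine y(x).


Characteristic roots of r² - 9 = 0 are -3, 3.
General solution y = c₁ e^(-3x) + c₂ e^(3x).
Apply y(0) = 5: c₁ + c₂ = 5. Apply y'(0) = 0: -3 c₁ + 3 c₂ = 0.
Solve: c₁ = 5/2, c₂ = 5/2.
Particular solution: y = (5/2)e^(-3x) + (5/2)e^(3x).


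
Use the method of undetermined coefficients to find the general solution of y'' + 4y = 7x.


Homogeneous: r² + 4 = 0 ⇒ r = ±2i, y_h = C₁cos(2x) + C₂sin(2x).
Polynomial forcing; try y_p = Ax + B. Then y_p'' + 4 y_p = 4(Ax + B) = 7x, so B = 0 and A = 7/4.
General solution: y = C₁cos(2x) + C₂sin(2x) + (7/4)x.


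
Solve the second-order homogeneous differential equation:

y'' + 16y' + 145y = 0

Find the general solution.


Characteristic equation: r² + 16r + 145 = 0.
Discriminant is negative; roots r = -8 ± 9i (complex conjugate pair).
General solution uses e^(α x)(C₁ cos(β x) + C₂ sin(β x)): y = e^(-8x)(C₁cos(9x) + C₂sin(9x)).


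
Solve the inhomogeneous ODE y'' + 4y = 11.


Homogeneous part: r² + 4 = 0 ⇒ r = ±2i, so y_h = C₁cos(2x) + C₂sin(2x).
Try constant y_p = A; plug in: 4A = 11 ⇒ A = 11/4.
General solution: y = C₁cos(2x) + C₂sin(2x) + 11/4.


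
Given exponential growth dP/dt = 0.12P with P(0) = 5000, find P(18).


The ODE dP/dt = 0.12P has solution P(t) = P(0)e^(0.12t).
Substitute P(0) = 5000 and t = 18: P(18) = 5000 e^(2.16) ≈ 43356.


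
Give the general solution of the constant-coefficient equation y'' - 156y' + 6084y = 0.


Characteristic equation: r² - 156r + 6084 = 0, i.e. (r - 78)² = 0.
Repeated root r = 78; include an x factor for the second linearly independent solution.
General solution: y = (C₁ + C₂x)e^(78x).


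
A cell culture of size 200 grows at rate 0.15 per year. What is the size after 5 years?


The ODE dP/dt = 0.15P has solution P(t) = P(0)e^(0.15t).
Substitute P(0) = 200 and t = 5: P(5) = 200 e^(0.75) ≈ 423.


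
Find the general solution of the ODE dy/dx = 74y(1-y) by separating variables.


Separate: dy/[y(1-y)] = 74 dx.
Partial fractions: 1/[y(1-y)] = 1/y + 1/(1-y).
Integrate: ln|y/(1-y)| = 74x + C₀.
Solve for y: y = 1/(1 + Ce^(-74x)).


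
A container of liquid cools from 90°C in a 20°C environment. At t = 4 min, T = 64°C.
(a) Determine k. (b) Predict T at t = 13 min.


Newton's law: T(t) = T_a + (T₀ - T_a)e^(-kt).
(a) Use T(4) = 64: (64 - 20)/(90 - 20) = e^(-k·4), so k = -ln(0.629)/4 ≈ 0.1161.
(b) Apply k to t = 13: T(13) = 20 + (70)e^(-1.509) ≈ 35.5°C.


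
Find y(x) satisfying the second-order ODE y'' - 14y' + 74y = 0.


Characteristic equation: r² - 14r + 74 = 0.
Discriminant is negative; roots r = 7 ± 5i (complex conjugate pair).
General solution uses e^(α x)(C₁ cos(β x) + C₂ sin(β x)): y = e^(7x)(C₁cos(5x) + C₂sin(5x)).


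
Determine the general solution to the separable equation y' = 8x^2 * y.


Separate variables: dy/y = 8x^2 dx.
Integrate: ln|y| = (8/3)x^3 + C₀.
Exponentiate: y = Ce^((8/3)x^3).


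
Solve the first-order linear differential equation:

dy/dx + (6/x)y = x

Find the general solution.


P(x) = 6/x ⇒ μ = x^6.
(x^6 y)' = x^7 ⇒ x^6 y = x^8/(8) + C.
Solve for y: y = (1/8)x^2 + C/x^6.


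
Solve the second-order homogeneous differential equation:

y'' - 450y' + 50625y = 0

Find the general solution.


Characteristic equation: r² - 450r + 50625 = 0, i.e. (r - 225)² = 0.
Repeated root r = 225; include an x factor for the second linearly independent solution.
General solution: y = (C₁ + C₂x)e^(225x).


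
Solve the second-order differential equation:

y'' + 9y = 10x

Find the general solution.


Homogeneous: r² + 9 = 0 ⇒ r = ±3i, y_h = C₁cos(3x) + C₂sin(3x).
Polynomial forcing; try y_p = Ax + B. Then y_p'' + 9 y_p = 9(Ax + B) = 10x, so B = 0 and A = 10/9.
General solution: y = C₁cos(3x) + C₂sin(3x) + (10/9)x.


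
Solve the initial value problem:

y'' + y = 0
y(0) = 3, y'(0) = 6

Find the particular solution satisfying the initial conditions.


Characteristic roots of r² + 1 = 0 are ±1i, so y = C₁cos(x) + C₂sin(x).
Apply y(0) = 3: C₁ = 3. Differentiate and apply y'(0) = 6: 1·C₂ = 6, so C₂ = 6.
Particular solution: y = 3cos(x) + 6sin(x).


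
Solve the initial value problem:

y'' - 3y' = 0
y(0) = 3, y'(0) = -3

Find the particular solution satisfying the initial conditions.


Characteristic roots of r² - 3r = 0 are 3, 0.
General solution y = c₁ e^(3x) + c₂.
Apply y(0) = 3: c₁ + c₂ = 3. Apply y'(0) = -3: 3 c₁ + 0 c₂ = -3.
Solve: c₁ = -1, c₂ = 4.
Particular solution: y = -e^(3x) + 4.


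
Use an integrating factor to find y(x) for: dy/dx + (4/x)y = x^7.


P(x) = 4/x ⇒ μ = x^4.
(x^4 y)' = x^4·x^7 = x^11.
Integrate: x^4 y = x^12/(12) + C.
Solve for y: y = (1/12)x^8 + C/x^4.


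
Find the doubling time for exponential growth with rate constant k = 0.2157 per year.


Exponential growth: P(t) = P₀ e^(0.2157t). Set P(t)/P₀ = 2: e^(0.2157t) = 2.
Solve: t = ln(2)/0.2157 ≈ 3.21 years.


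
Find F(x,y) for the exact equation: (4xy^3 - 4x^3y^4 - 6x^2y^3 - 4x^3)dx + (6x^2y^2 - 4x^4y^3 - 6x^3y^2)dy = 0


Check exactness: ∂M/∂y = 12xy^2 - 16x^3y^3 - 18x^2y^2 and ∂N/∂x = 12xy^2 - 16x^3y^3 - 18x^2y^2; equal, so the equation is exact.
Integrate M with respect to x (treating y as constant): ∫M dx = 2x^2y^3 - x^4y^4 - 2x^3y^3 - x^4 + h(y).
Differentiate w.r.t. y and set equal to N: all terms match, so h'(y) = 0 and h is a constant absorbed into C.
General solution: 2x^2y^3 - x^4y^4 - 2x^3y^3 - x^4 = C.


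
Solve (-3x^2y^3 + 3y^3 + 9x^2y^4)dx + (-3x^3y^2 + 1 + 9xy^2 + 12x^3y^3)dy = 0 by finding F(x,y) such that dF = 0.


Check exactness: ∂M/∂y = -9x^2y^2 + 9y^2 + 36x^2y^3 and ∂N/∂x = -9x^2y^2 + 9y^2 + 36x^2y^3; equal, so the equation is exact.
Integrate M with respect to x (treating y as constant): ∫M dx = -x^3y^3 + 3xy^3 + 3x^3y^4 + h(y).
Differentiate w.r.t. y and set equal to N: the x-dependent terms already match, leaving h'(y) = 1. Integrate: h(y) = y.
So F(x,y) = -x^3y^3 + y + 3xy^3 + 3x^3y^4.
General solution: -x^3y^3 + y + 3xy^3 + 3x^3y^4 = C.


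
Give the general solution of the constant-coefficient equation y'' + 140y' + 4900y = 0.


Characteristic equation: r² + 140r + 4900 = 0, i.e. (r + 70)² = 0.
Repeated root r = -70; include an x factor for the second linearly independent solution.
General solution: y = (C₁ + C₂x)e^(-70x).


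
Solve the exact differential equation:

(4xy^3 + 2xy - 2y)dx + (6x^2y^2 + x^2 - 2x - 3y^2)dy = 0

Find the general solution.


Check exactness: ∂M/∂y = 12xy^2 + 2x - 2 and ∂N/∂x = 12xy^2 + 2x - 2; equal, so the equation is exact.
Integrate M with respect to x (treating y as constant): ∫M dx = 2x^2y^3 + x^2y - 2xy + h(y).
Differentiate w.r.t. y and set equal to N: the x-dependent terms already match, leaving h'(y) = -3y^2. Integrate: h(y) = -y^3.
So F(x,y) = 2x^2y^3 + x^2y - 2xy - y^3.
General solution: 2x^2y^3 + x^2y - 2xy - y^3 = C.


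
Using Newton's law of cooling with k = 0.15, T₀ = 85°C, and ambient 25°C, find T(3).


Newton's law: dT/dt = -k(T - T_a) has solution T(t) = T_a + (T₀ - T_a)e^(-kt).
Plug in T_a = 25, T₀ = 85, k = 0.15, t = 3: T(3) = 25 + (60)e^(-0.45) ≈ 63.3°C.


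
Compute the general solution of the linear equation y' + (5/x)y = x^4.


P(x) = 5/x ⇒ μ = x^5.
(x^5 y)' = x^9 ⇒ x^5 y = x^10/(10) + C.
Solve for y: y = (1/10)x^5 + C/x^5.


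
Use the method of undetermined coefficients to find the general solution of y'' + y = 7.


Homogeneous part: r² + 1 = 0 ⇒ r = ±1i, so y_h = C₁cos(x) + C₂sin(x).
Try constant y_p = A; plug in: 1A = 7 ⇒ A = 7.
General solution: y = C₁cos(x) + C₂sin(x) + 7.


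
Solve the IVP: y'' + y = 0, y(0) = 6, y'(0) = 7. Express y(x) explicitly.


Characteristic roots of r² + 1 = 0 are ±1i, so y = C₁cos(x) + C₂sin(x).
Apply y(0) = 6: C₁ = 6. Differentiate and apply y'(0) = 7: 1·C₂ = 7, so C₂ = 7.
Particular solution: y = 6cos(x) + 7sin(x).


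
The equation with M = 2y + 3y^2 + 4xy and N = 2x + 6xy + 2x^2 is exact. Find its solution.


Check exactness: ∂M/∂y = 2 + 6y + 4x and ∂N/∂x = 2 + 6y + 4x; equal, so the equation is exact.
Integrate M with respect to x (treating y as constant): ∫M dx = 2xy + 3xy^2 + 2x^2y + h(y).
Differentiate w.r.t. y and set equal to N: all terms match, so h'(y) = 0 and h is a constant absorbed into C.
General solution: 2xy + 3xy^2 + 2x^2y = C.


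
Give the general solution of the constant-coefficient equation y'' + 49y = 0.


Characteristic equation: r² + 49 = 0.
Discriminant is negative; roots r = 0 ± 7i (complex conjugate pair).
General solution uses e^(α x)(C₁ cos(β x) + C₂ sin(β x)): y = C₁cos(7x) + C₂sin(7x).


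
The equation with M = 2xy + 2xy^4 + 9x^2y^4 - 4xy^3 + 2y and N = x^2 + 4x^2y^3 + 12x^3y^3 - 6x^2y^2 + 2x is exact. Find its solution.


Check exactness: ∂M/∂y = 2x + 8xy^3 + 36x^2y^3 - 12xy^2 + 2 and ∂N/∂x = 2x + 8xy^3 + 36x^2y^3 - 12xy^2 + 2; equal, so the equation is exact.
Integrate M with respect to x (treating y as constant): ∫M dx = x^2y + x^2y^4 + 3x^3y^4 - 2x^2y^3 + 2xy + h(y).
Differentiate w.r.t. y and set equal to N: all terms match, so h'(y) = 0 and h is a constant absorbed into C.
General solution: x^2y + x^2y^4 + 3x^3y^4 - 2x^2y^3 + 2xy = C.


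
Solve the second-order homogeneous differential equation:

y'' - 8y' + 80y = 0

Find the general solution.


Characteristic equation: r² - 8r + 80 = 0.
Discriminant is negative; roots r = 4 ± 8i (complex conjugate pair).
General solution uses e^(α x)(C₁ cos(β x) + C₂ sin(β x)): y = e^(4x)(C₁cos(8x) + C₂sin(8x)).


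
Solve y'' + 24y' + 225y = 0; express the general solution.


Characteristic equation: r² + 24r + 225 = 0.
Discriminant is negative; roots r = -12 ± 9i (complex conjugate pair).
General solution uses e^(α x)(C₁ cos(β x) + C₂ sin(β x)): y = e^(-12x)(C₁cos(9x) + C₂sin(9x)).


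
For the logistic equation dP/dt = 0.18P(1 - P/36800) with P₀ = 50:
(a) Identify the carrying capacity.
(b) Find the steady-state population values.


Logistic ODE dP/dt = 0.18P(1 - P/36800) has equilibria where dP/dt = 0, i.e. P = 0 or P = 36800.
The coefficient (1 - P/K) = 0 when P = K, identifying K = 36800 as the carrying capacity.
(a) K = 36800; (b) equilibria P = 0 and P = 36800.


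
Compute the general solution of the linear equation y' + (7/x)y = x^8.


P(x) = 7/x ⇒ μ = x^7.
(x^7 y)' = x^7·x^8 = x^15.
Integrate: x^7 y = x^16/(16) + C.
Solve for y: y = (1/16)x^9 + C/x^7.


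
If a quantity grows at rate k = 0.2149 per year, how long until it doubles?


Exponential growth: P(t) = P₀ e^(0.2149t). Set P(t)/P₀ = 2: e^(0.2149t) = 2.
Solve: t = ln(2)/0.2149 ≈ 3.23 years.


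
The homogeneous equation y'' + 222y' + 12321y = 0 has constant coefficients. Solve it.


Characteristic equation: r² + 222r + 12321 = 0, i.e. (r + 111)² = 0.
Repeated root r = -111; include an x factor for the second linearly independent solution.
General solution: y = (C₁ + C₂x)e^(-111x).


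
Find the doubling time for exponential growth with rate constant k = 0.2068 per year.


Exponential growth: P(t) = P₀ e^(0.2068t). Set P(t)/P₀ = 2: e^(0.2068t) = 2.
Solve: t = ln(2)/0.2068 ≈ 3.35 years.


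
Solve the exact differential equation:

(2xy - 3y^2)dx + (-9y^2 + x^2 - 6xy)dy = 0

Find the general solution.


Check exactness: ∂M/∂y = 2x - 6y and ∂N/∂x = 2x - 6y; equal, so the equation is exact.
Integrate M with respect to x (treating y as constant): ∫M dx = x^2y - 3xy^2 + h(y).
Differentiate w.r.t. y and set equal to N: the x-dependent terms already match, leaving h'(y) = -9y^2. Integrate: h(y) = -3y^3.
So F(x,y) = -3y^3 + x^2y - 3xy^2.
General solution: -3y^3 + x^2y - 3xy^2 = C.


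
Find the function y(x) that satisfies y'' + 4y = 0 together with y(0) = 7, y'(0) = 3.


Characteristic roots of r² + 4 = 0 are ±2i, so y = C₁cos(2x) + C₂sin(2x).
Apply y(0) = 7: C₁ = 7. Differentiate and apply y'(0) = 3: 2·C₂ = 3, so C₂ = 3/2.
Particular solution: y = 7cos(2x) + (3/2)sin(2x).


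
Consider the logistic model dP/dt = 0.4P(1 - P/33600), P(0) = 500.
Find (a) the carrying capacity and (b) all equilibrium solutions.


Logistic ODE dP/dt = 0.4P(1 - P/33600) has equilibria where dP/dt = 0, i.e. P = 0 or P = 33600.
The coefficient (1 - P/K) = 0 when P = K, identifying K = 33600 as the carrying capacity.
(a) K = 33600; (b) equilibria P = 0 and P = 33600.


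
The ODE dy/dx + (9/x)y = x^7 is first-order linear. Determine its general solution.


P(x) = 9/x ⇒ μ = x^9.
(x^9 y)' = x^16 ⇒ x^9 y = x^17/(17) + C.
Solve for y: y = (1/17)x^8 + C/x^9.


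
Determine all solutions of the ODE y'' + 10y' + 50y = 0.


Characteristic equation: r² + 10r + 50 = 0.
Discriminant is negative; roots r = -5 ± 5i (complex conjugate pair).
General solution uses e^(α x)(C₁ cos(β x) + C₂ sin(β x)): y = e^(-5x)(C₁cos(5x) + C₂sin(5x)).


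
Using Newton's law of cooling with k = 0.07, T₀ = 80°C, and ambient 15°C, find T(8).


Newton's law: dT/dt = -k(T - T_a) has solution T(t) = T_a + (T₀ - T_a)e^(-kt).
Plug in T_a = 15, T₀ = 80, k = 0.07, t = 8: T(8) = 15 + (65)e^(-0.56) ≈ 52.1°C.


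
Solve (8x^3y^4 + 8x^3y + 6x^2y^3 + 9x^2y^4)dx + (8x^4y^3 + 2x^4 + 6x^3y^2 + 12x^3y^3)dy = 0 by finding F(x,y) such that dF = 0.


Check exactness: ∂M/∂y = 32x^3y^3 + 8x^3 + 18x^2y^2 + 36x^2y^3 and ∂N/∂x = 32x^3y^3 + 8x^3 + 18x^2y^2 + 36x^2y^3; equal, so the equation is exact.
Integrate M with respect to x (treating y as constant): ∫M dx = 2x^4y^4 + 2x^4y + 2x^3y^3 + 3x^3y^4 + h(y).
Differentiate w.r.t. y and set equal to N: all terms match, so h'(y) = 0 and h is a constant absorbed into C.
General solution: 2x^4y^4 + 2x^4y + 2x^3y^3 + 3x^3y^4 = C.


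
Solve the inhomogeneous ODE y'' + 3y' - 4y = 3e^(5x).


Characteristic roots of r² + 3r - 4 = 0 are 1, -4.
y_h = C₁e^(x) + C₂e^(-4x).
Forcing exponent 5 is not a characteristic root; try y_p = Ae^(5x).
Substitute: A·(25 + (3)·5 + (-4)) = A·36 = 3, so A = 1/12.
General solution: y = C₁e^(x) + C₂e^(-4x) + (1/12)e^(5x).


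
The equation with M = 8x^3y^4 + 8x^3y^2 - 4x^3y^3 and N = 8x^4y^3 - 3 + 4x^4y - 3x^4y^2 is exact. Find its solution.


Check exactness: ∂M/∂y = 32x^3y^3 + 16x^3y - 12x^3y^2 and ∂N/∂x = 32x^3y^3 + 16x^3y - 12x^3y^2; equal, so the equation is exact.
Integrate M with respect to x (treating y as constant): ∫M dx = 2x^4y^4 + 2x^4y^2 - x^4y^3 + h(y).
Differentiate w.r.t. y and set equal to N: the x-dependent terms already match, leaving h'(y) = -3. Integrate: h(y) = -3y.
So F(x,y) = 2x^4y^4 - 3y + 2x^4y^2 - x^4y^3.
General solution: 2x^4y^4 - 3y + 2x^4y^2 - x^4y^3 = C.


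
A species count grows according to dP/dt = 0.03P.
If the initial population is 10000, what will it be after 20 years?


The ODE dP/dt = 0.03P has solution P(t) = P(0)e^(0.03t).
Substitute P(0) = 10000 and t = 20: P(20) = 10000 e^(0.60) ≈ 18221.


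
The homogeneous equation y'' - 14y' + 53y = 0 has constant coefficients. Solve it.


Characteristic equation: r² - 14r + 53 = 0.
Discriminant is negative; roots r = 7 ± 2i (complex conjugate pair).
General solution uses e^(α x)(C₁ cos(β x) + C₂ sin(β x)): y = e^(7x)(C₁cos(2x) + C₂sin(2x)).


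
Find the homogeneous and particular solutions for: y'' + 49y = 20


Homogeneous part: r² + 49 = 0 ⇒ r = ±7i, so y_h = C₁cos(7x) + C₂sin(7x).
Try constant y_p = A; plug in: 49A = 20 ⇒ A = 20/49.
General solution: y = C₁cos(7x) + C₂sin(7x) + 20/49.


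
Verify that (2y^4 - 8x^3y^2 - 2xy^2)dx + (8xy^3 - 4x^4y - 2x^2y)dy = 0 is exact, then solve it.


Check exactness: ∂M/∂y = 8y^3 - 16x^3y - 4xy and ∂N/∂x = 8y^3 - 16x^3y - 4xy; equal, so the equation is exact.
Integrate M with respect to x (treating y as constant): ∫M dx = 2xy^4 - 2x^4y^2 - x^2y^2 + h(y).
Differentiate w.r.t. y and set equal to N: all terms match, so h'(y) = 0 and h is a constant absorbed into C.
General solution: 2xy^4 - 2x^4y^2 - x^2y^2 = C.


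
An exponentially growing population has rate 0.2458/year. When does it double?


Exponential growth: P(t) = P₀ e^(0.2458t). Set P(t)/P₀ = 2: e^(0.2458t) = 2.
Solve: t = ln(2)/0.2458 ≈ 2.82 years.


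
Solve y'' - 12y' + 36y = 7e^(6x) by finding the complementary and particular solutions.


Characteristic polynomial (r - 6)² = 0; repeated root r = 6.
y_h = (C₁ + C₂x)e^(6x). Forcing matches the repeated root (resonance), so try y_p = Ax² e^(6x).
Substitute and solve for A: 2A = 7, so A = 7/2.
General solution: y = (C₁ + C₂x + (7/2)x²)e^(6x).


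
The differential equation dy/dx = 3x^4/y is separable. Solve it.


Separate variables: y dy = 3x^4 dx.
Integrate both sides: y²/2 = (3/5)x^5 + C₀.
Multiply by 2: y² = (6/5)x^5 + C.


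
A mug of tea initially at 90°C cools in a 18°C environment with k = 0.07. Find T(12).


Newton's law: dT/dt = -k(T - T_a) has solution T(t) = T_a + (T₀ - T_a)e^(-kt).
Plug in T_a = 18, T₀ = 90, k = 0.07, t = 12: T(12) = 18 + (72)e^(-0.84) ≈ 49.1°C.


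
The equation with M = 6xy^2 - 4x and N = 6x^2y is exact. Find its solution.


Check exactness: ∂M/∂y = 12xy and ∂N/∂x = 12xy; equal, so the equation is exact.
Integrate M with respect to x (treating y as constant): ∫M dx = 3x^2y^2 - 2x^2 + h(y).
Differentiate w.r.t. y and set equal to N: all terms match, so h'(y) = 0 and h is a constant absorbed into C.
General solution: 3x^2y^2 - 2x^2 = C.


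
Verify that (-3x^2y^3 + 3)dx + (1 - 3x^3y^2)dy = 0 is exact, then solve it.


Check exactness: ∂M/∂y = -9x^2y^2 and ∂N/∂x = -9x^2y^2; equal, so the equation is exact.
Integrate M with respect to x (treating y as constant): ∫M dx = -x^3y^3 + 3x + h(y).
Differentiate w.r.t. y and set equal to N: the x-dependent terms already match, leaving h'(y) = 1. Integrate: h(y) = y.
So F(x,y) = y - x^3y^3 + 3x.
General solution: y - x^3y^3 + 3x = C.


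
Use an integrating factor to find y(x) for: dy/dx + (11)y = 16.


P(x) = 11, Q(x) = 16; integrating factor μ = e^(11x).
(μ y)' = 16e^(11x) ⇒ μ y = (16/11)e^(11x) + C.
Divide by μ: y = 16/11 + Ce^(-11x).


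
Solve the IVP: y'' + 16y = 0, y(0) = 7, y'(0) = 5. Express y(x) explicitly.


Characteristic roots of r² + 16 = 0 are ±4i, so y = C₁cos(4x) + C₂sin(4x).
Apply y(0) = 7: C₁ = 7. Differentiate and apply y'(0) = 5: 4·C₂ = 5, so C₂ = 5/4.
Particular solution: y = 7cos(4x) + (5/4)sin(4x).


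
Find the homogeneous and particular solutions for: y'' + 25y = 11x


Homogeneous: r² + 25 = 0 ⇒ r = ±5i, y_h = C₁cos(5x) + C₂sin(5x).
Polynomial forcing; try y_p = Ax + B. Then y_p'' + 25 y_p = 25(Ax + B) = 11x, so B = 0 and A = 11/25.
General solution: y = C₁cos(5x) + C₂sin(5x) + (11/25)x.


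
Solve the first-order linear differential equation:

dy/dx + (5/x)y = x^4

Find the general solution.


P(x) = 5/x ⇒ μ = x^5.
(x^5 y)' = x^5·x^4 = x^9.
Integrate: x^5 y = x^10/(10) + C.
Solve for y: y = (1/10)x^5 + C/x^5.


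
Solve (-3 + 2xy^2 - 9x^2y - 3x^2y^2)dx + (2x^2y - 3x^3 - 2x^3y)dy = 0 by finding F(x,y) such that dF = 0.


Check exactness: ∂M/∂y = 4xy - 9x^2 - 6x^2y and ∂N/∂x = 4xy - 9x^2 - 6x^2y; equal, so the equation is exact.
Integrate M with respect to x (treating y as constant): ∫M dx = -3x + x^2y^2 - 3x^3y - x^3y^2 + h(y).
Differentiate w.r.t. y and set equal to N: all terms match, so h'(y) = 0 and h is a constant absorbed into C.
General solution: -3x + x^2y^2 - 3x^3y - x^3y^2 = C.


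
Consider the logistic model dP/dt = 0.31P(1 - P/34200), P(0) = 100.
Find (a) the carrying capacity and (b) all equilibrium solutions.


Logistic ODE dP/dt = 0.31P(1 - P/34200) has equilibria where dP/dt = 0, i.e. P = 0 or P = 34200.
The coefficient (1 - P/K) = 0 when P = K, identifying K = 34200 as the carrying capacity.
(a) K = 34200; (b) equilibria P = 0 and P = 34200.


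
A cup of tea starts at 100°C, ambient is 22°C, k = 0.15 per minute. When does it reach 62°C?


From T(t) = T_a + (T₀ - T_a)e^(-kt), set T(t) = 62:
(62 - 22) / (100 - 22) = e^(-0.15t), so t = -ln(0.513)/0.15 ≈ 4.5 minutes.


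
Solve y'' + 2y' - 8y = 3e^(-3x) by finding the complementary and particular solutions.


Characteristic roots of r² + 2r - 8 = 0 are -4, 2.
y_h = C₁e^(-4x) + C₂e^(2x).
Forcing exponent -3 is not a characteristic root; try y_p = Ae^(-3x).
Substitute: A·(9 + (2)·-3 + (-8)) = A·-5 = 3, so A = -3/5.
General solution: y = C₁e^(-4x) + C₂e^(2x) - (3/5)e^(-3x).


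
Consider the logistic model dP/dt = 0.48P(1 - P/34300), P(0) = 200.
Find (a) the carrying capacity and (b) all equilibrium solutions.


Logistic ODE dP/dt = 0.48P(1 - P/34300) has equilibria where dP/dt = 0, i.e. P = 0 or P = 34300.
The coefficient (1 - P/K) = 0 when P = K, identifying K = 34300 as the carrying capacity.
(a) K = 34300; (b) equilibria P = 0 and P = 34300.


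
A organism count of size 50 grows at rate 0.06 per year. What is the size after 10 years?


The ODE dP/dt = 0.06P has solution P(t) = P(0)e^(0.06t).
Substitute P(0) = 50 and t = 10: P(10) = 50 e^(0.60) ≈ 91.


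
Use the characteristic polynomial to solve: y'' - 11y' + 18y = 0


Characteristic equation: r² - 11r + 18 = 0.
Factor: (r - 2)(r - 9) = 0 ⇒ r = 2, 9 (distinct real).
General solution: y = C₁e^(2x) + C₂e^(9x).


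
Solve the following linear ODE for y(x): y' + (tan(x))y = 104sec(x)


P(x) = tan(x) ⇒ μ = e^(∫tan(x)dx) = sec(x).
(sec(x) y)' = 104sec²(x) ⇒ sec(x) y = 104tan(x) + C.
Multiply by cos(x): y = 104sin(x) + C·cos(x).


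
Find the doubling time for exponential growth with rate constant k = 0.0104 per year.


Exponential growth: P(t) = P₀ e^(0.0104t). Set P(t)/P₀ = 2: e^(0.0104t) = 2.
Solve: t = ln(2)/0.0104 ≈ 66.65 years.


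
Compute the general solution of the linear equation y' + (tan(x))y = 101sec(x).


P(x) = tan(x) ⇒ μ = e^(∫tan(x)dx) = sec(x).
(sec(x) y)' = 101sec²(x) ⇒ sec(x) y = 101tan(x) + C.
Multiply by cos(x): y = 101sin(x) + C·cos(x).


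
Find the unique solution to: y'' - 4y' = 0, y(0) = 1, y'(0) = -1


Characteristic roots of r² - 4r = 0 are 4, 0.
General solution y = c₁ e^(4x) + c₂.
Apply y(0) = 1: c₁ + c₂ = 1. Apply y'(0) = -1: 4 c₁ + 0 c₂ = -1.
Solve: c₁ = -1/4, c₂ = 5/4.
Particular solution: y = -(1/4)e^(4x) + 5/4.


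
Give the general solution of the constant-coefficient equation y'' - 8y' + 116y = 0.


Characteristic equation: r² - 8r + 116 = 0.
Discriminant is negative; roots r = 4 ± 10i (complex conjugate pair).
General solution uses e^(α x)(C₁ cos(β x) + C₂ sin(β x)): y = e^(4x)(C₁cos(10x) + C₂sin(10x)).


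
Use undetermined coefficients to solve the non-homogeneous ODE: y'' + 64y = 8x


Homogeneous: r² + 64 = 0 ⇒ r = ±8i, y_h = C₁cos(8x) + C₂sin(8x).
Polynomial forcing; try y_p = Ax + B. Then y_p'' + 64 y_p = 64(Ax + B) = 8x, so B = 0 and A = 1/8.
General solution: y = C₁cos(8x) + C₂sin(8x) + (1/8)x.


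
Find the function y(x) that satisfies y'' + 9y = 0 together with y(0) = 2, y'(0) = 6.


Characteristic roots of r² + 9 = 0 are ±3i, so y = C₁cos(3x) + C₂sin(3x).
Apply y(0) = 2: C₁ = 2. Differentiate and apply y'(0) = 6: 3·C₂ = 6, so C₂ = 2.
Particular solution: y = 2cos(3x) + 2sin(3x).


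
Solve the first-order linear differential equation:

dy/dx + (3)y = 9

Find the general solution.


P(x) = 3, Q(x) = 9; integrating factor μ = e^(3x).
(μ y)' = 9e^(3x) ⇒ μ y = 3e^(3x) + C.
Divide by μ: y = 3 + Ce^(-3x).


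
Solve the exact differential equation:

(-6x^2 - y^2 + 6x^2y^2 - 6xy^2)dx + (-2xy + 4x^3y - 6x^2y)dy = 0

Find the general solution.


Check exactness: ∂M/∂y = -2y + 12x^2y - 12xy and ∂N/∂x = -2y + 12x^2y - 12xy; equal, so the equation is exact.
Integrate M with respect to x (treating y as constant): ∫M dx = -2x^3 - xy^2 + 2x^3y^2 - 3x^2y^2 + h(y).
Differentiate w.r.t. y and set equal to N: all terms match, so h'(y) = 0 and h is a constant absorbed into C.
General solution: -2x^3 - xy^2 + 2x^3y^2 - 3x^2y^2 = C.


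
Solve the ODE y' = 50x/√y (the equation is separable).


Separate: √y dy = 50x dx.
Integrate: (2/3)y^(3/2) = 25x² + C.


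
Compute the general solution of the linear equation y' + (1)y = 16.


P(x) = 1, Q(x) = 16; integrating factor μ = e^(x).
(μ y)' = 16e^(x) ⇒ μ y = 16e^(x) + C.
Divide by μ: y = 16 + Ce^(-x).


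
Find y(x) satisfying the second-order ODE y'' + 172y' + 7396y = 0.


Characteristic equation: r² + 172r + 7396 = 0, i.e. (r + 86)² = 0.
Repeated root r = -86; include an x factor for the second linearly independent solution.
General solution: y = (C₁ + C₂x)e^(-86x).


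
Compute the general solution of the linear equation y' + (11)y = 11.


P(x) = 11, Q(x) = 11; integrating factor μ = e^(11x).
(μ y)' = 11e^(11x) ⇒ μ y = e^(11x) + C.
Divide by μ: y = 1 + Ce^(-11x).


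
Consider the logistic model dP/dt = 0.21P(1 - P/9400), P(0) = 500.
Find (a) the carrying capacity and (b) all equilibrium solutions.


Logistic ODE dP/dt = 0.21P(1 - P/9400) has equilibria where dP/dt = 0, i.e. P = 0 or P = 9400.
The coefficient (1 - P/K) = 0 when P = K, identifying K = 9400 as the carrying capacity.
(a) K = 9400; (b) equilibria P = 0 and P = 9400.


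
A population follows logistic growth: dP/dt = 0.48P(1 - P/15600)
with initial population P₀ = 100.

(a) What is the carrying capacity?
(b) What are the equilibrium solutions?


Logistic ODE dP/dt = 0.48P(1 - P/15600) has equilibria where dP/dt = 0, i.e. P = 0 or P = 15600.
The coefficient (1 - P/K) = 0 when P = K, identifying K = 15600 as the carrying capacity.
(a) K = 15600; (b) equilibria P = 0 and P = 15600.


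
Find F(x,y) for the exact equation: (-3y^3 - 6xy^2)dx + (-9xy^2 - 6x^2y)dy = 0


Check exactness: ∂M/∂y = -9y^2 - 12xy and ∂N/∂x = -9y^2 - 12xy; equal, so the equation is exact.
Integrate M with respect to x (treating y as constant): ∫M dx = -3xy^3 - 3x^2y^2 + h(y).
Differentiate w.r.t. y and set equal to N: all terms match, so h'(y) = 0 and h is a constant absorbed into C.
General solution: -3xy^3 - 3x^2y^2 = C.


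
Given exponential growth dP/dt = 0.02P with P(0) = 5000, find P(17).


The ODE dP/dt = 0.02P has solution P(t) = P(0)e^(0.02t).
Substitute P(0) = 5000 and t = 17: P(17) = 5000 e^(0.34) ≈ 7025.


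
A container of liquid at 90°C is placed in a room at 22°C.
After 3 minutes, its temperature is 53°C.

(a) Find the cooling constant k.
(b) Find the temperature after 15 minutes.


Newton's law: T(t) = T_a + (T₀ - T_a)e^(-kt).
(a) Use T(3) = 53: (53 - 22)/(90 - 22) = e^(-k·3), so k = -ln(0.456)/3 ≈ 0.2618.
(b) Apply k to t = 15: T(15) = 22 + (68)e^(-3.928) ≈ 23.3°C.


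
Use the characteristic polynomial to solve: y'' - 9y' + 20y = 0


Characteristic equation: r² - 9r + 20 = 0.
Factor: (r - 4)(r - 5) = 0 ⇒ r = 4, 5 (distinct real).
General solution: y = C₁e^(4x) + C₂e^(5x).


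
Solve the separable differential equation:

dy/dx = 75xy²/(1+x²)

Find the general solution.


Separate: dy/y² = 75x/(1+x²) dx.
Integrate LHS: ∫ dy/y² = -1/y.
Integrate RHS via u = 1+x²: (75/2)ln(1+x²) + C.
Result: -1/y = (75/2)ln(1+x²) + C.


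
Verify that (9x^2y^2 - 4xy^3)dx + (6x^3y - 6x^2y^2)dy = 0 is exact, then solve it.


Check exactness: ∂M/∂y = 18x^2y - 12xy^2 and ∂N/∂x = 18x^2y - 12xy^2; equal, so the equation is exact.
Integrate M with respect to x (treating y as constant): ∫M dx = 3x^3y^2 - 2x^2y^3 + h(y).
Differentiate w.r.t. y and set equal to N: all terms match, so h'(y) = 0 and h is a constant absorbed into C.
General solution: 3x^3y^2 - 2x^2y^3 = C.


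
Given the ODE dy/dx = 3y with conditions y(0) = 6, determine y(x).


General solution of y' = 3y is y = Ce^(3x).
Apply y(0) = 6: C = 6.
Particular solution: y = 6e^(3x).


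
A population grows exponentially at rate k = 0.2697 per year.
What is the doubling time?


Exponential growth: P(t) = P₀ e^(0.2697t). Set P(t)/P₀ = 2: e^(0.2697t) = 2.
Solve: t = ln(2)/0.2697 ≈ 2.57 years.


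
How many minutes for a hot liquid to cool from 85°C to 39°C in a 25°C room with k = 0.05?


From T(t) = T_a + (T₀ - T_a)e^(-kt), set T(t) = 39:
(39 - 25) / (85 - 25) = e^(-0.05t), so t = -ln(0.233)/0.05 ≈ 29.1 minutes.


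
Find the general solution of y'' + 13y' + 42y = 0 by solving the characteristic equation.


Characteristic equation: r² + 13r + 42 = 0.
Factor: (r + 7)(r + 6) = 0 ⇒ r = -7, -6 (distinct real).
General solution: y = C₁e^(-7x) + C₂e^(-6x).


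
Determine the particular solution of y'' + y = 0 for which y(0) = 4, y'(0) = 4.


Characteristic roots of r² + 1 = 0 are ±1i, so y = C₁cos(x) + C₂sin(x).
Apply y(0) = 4: C₁ = 4. Differentiate and apply y'(0) = 4: 1·C₂ = 4, so C₂ = 4.
Particular solution: y = 4cos(x) + 4sin(x).


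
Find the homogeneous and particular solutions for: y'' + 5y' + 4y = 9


Characteristic roots of r² + 5r + 4 = 0 are -1, -4.
y_h = C₁e^(-x) + C₂e^(-4x).
Constant forcing; try y_p = A. Then 4A = 9 ⇒ A = 9/4.
General solution: y = C₁e^(-x) + C₂e^(-4x) + 9/4.


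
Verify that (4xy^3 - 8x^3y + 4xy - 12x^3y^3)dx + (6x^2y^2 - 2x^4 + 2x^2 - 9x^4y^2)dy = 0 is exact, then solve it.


Check exactness: ∂M/∂y = 12xy^2 - 8x^3 + 4x - 36x^3y^2 and ∂N/∂x = 12xy^2 - 8x^3 + 4x - 36x^3y^2; equal, so the equation is exact.
Integrate M with respect to x (treating y as constant): ∫M dx = 2x^2y^3 - 2x^4y + 2x^2y - 3x^4y^3 + h(y).
Differentiate w.r.t. y and set equal to N: all terms match, so h'(y) = 0 and h is a constant absorbed into C.
General solution: 2x^2y^3 - 2x^4y + 2x^2y - 3x^4y^3 = C.
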